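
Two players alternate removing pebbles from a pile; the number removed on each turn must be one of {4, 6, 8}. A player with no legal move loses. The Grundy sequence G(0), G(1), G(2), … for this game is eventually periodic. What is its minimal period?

12

G(0) = 0
G(1) = mex{} = 0
G(2) = mex{} = 0
G(3) = mex{} = 0
G(4) = mex{0} = 1
G(5) = mex{0} = 1
G(6) = mex{0,0} = 1
G(7) = mex{0,0} = 1
G(8) = mex{1,0,0} = 2
G(9) = mex{1,0,0} = 2
G(10) = mex{1,1,0} = 2
G(11) = mex{1,1,0} = 2
G(12) = mex{2,1,1} = 0
G(13) = mex{2,1,1} = 0
G(14) = mex{2,2,1} = 0
G(15) = mex{2,2,1} = 0
G(16) = mex{0,2,2} = 1
G(17) = mex{0,2,2} = 1
G(18) = mex{0,0,2} = 1
G(19) = mex{0,0,2} = 1
G(20) = mex{1,0,0} = 2
G(21) = mex{1,0,0} = 2
G(22) = mex{1,1,0} = 2
G(23) = mex{1,1,0} = 2
G(24) = mex{2,1,1} = 0
G(25) = mex{2,1,1} = 0
G(n+12) = G(n) holds for n = 0,…,7 (a full window of length max(S) = 8), so the sequence is purely periodic with period 12.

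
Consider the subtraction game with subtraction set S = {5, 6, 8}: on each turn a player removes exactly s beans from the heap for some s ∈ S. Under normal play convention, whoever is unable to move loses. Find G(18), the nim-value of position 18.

G(0) = 0
G(1) = mex{} = 0
G(2) = mex{} = 0
G(3) = mex{} = 0
G(4) = mex{} = 0
G(5) = mex{0} = 1
G(6) = mex{0,0} = 1
G(7) = mex{0,0} = 1
G(8) = mex{0,0,0} = 1
G(9) = mex{0,0,0} = 1
G(10) = mex{1,0,0} = 2
G(11) = mex{1,1,0} = 2
G(12) = mex{1,1,0} = 2
G(13) = mex{1,1,1} = 0
G(14) = mex{1,1,1} = 0
G(15) = mex{2,1,1} = 0
G(16) = mex{2,2,1} = 0
G(17) = mex{2,2,1} = 0
G(18) = mex{0,2,2} = 1

1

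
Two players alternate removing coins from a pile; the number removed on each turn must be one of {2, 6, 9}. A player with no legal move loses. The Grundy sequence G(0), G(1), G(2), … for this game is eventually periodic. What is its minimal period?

G(0) = 0
G(1) = mex{} = 0
G(2) = mex{0} = 1
G(3) = mex{0} = 1
G(4) = mex{1} = 0
G(5) = mex{1} = 0
G(6) = mex{0,0} = 1
G(7) = mex{0,0} = 1
G(8) = mex{1,1} = 0
G(9) = mex{1,1,0} = 2
G(10) = mex{0,0,0} = 1
G(11) = mex{2,0,1} = 3
G(12) = mex{1,1,1} = 0
G(13) = mex{3,1,0} = 2
G(14) = mex{0,0,0} = 1
G(15) = mex{2,2,1} = 0
G(16) = mex{1,1,1} = 0
G(17) = mex{0,3,0} = 1
G(18) = mex{0,0,2} = 1
G(19) = mex{1,2,1} = 0
G(20) = mex{1,1,3} = 0
G(21) = mex{0,0,0} = 1
G(22) = mex{0,0,2} = 1
G(23) = mex{1,1,1} = 0
G(24) = mex{1,1,0} = 2
G(25) = mex{0,0,0} = 1
G(26) = mex{2,0,1} = 3
G(27) = mex{1,1,1} = 0
G(28) = mex{3,1,0} = 2
G(29) = mex{0,0,0} = 1
G(30) = mex{2,2,1} = 0
G(31) = mex{1,1,1} = 0
G(n+15) = G(n) holds for n = 0,…,8 (a full window of length max(S) = 9), so the sequence is purely periodic with period 15.

15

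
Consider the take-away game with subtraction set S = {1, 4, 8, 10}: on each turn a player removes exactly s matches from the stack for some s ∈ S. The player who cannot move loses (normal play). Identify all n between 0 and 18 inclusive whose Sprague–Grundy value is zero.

0, 2, 5, 7, 14, 16

n :  0  1  2  3  4  5  6  7  8  9 10 11 12 13 14 15 16 17 18
G :  0  1  0  1  2  0  1  0  1  2  3  2  3  4  0  1  0  1  2
P-positions are exactly the n with G(n) = 0.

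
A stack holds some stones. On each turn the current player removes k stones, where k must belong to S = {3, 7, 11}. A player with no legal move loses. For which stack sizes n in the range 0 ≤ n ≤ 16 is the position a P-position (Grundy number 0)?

n :  0  1  2  3  4  5  6  7  8  9 10 11 12 13 14 15 16
G :  0  0  0  1  1  1  0  2  2  1  0  3  2  1  0  0  0
P-positions are exactly the n with G(n) = 0.

0, 1, 2, 6, 10, 14, 15, 16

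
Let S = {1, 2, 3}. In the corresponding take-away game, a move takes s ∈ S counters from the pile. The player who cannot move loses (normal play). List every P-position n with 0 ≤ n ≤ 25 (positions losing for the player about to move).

G(0) = 0
G(1) = mex{0} = 1
G(2) = mex{1,0} = 2
G(3) = mex{2,1,0} = 3
G(4) = mex{3,2,1} = 0
G(5) = mex{0,3,2} = 1
G(6) = mex{1,0,3} = 2
G(7) = mex{2,1,0} = 3
G(8) = mex{3,2,1} = 0
G(9) = mex{0,3,2} = 1
G(10) = mex{1,0,3} = 2
G(11) = mex{2,1,0} = 3
G(12) = mex{3,2,1} = 0
G(13) = mex{0,3,2} = 1
G(14) = mex{1,0,3} = 2
G(15) = mex{2,1,0} = 3
G(16) = mex{3,2,1} = 0
G(17) = mex{0,3,2} = 1
G(18) = mex{1,0,3} = 2
G(19) = mex{2,1,0} = 3
G(20) = mex{3,2,1} = 0
G(21) = mex{0,3,2} = 1
G(22) = mex{1,0,3} = 2
G(23) = mex{2,1,0} = 3
G(24) = mex{3,2,1} = 0
G(25) = mex{0,3,2} = 1
P-positions are exactly the n with G(n) = 0.

0, 4, 8, 12, 16, 20, 24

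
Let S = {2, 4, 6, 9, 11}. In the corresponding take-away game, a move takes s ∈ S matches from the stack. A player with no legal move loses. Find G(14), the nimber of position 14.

G(0) = 0
G(1) = mex{} = 0
G(2) = mex{0} = 1
G(3) = mex{0} = 1
G(4) = mex{1,0} = 2
G(5) = mex{1,0} = 2
G(6) = mex{2,1,0} = 3
G(7) = mex{2,1,0} = 3
G(8) = mex{3,2,1} = 0
G(9) = mex{3,2,1,0} = 4
G(10) = mex{0,3,2,0} = 1
G(11) = mex{4,3,2,1,0} = 5
G(12) = mex{1,0,3,1,0} = 2
G(13) = mex{5,4,3,2,1} = 0
G(14) = mex{2,1,0,2,1} = 3

3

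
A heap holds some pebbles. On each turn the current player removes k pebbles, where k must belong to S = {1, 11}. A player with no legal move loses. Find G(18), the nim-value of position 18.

0

G(0) = 0
G(1) = mex{0} = 1
G(2) = mex{1} = 0
G(3) = mex{0} = 1
G(4) = mex{1} = 0
G(5) = mex{0} = 1
G(6) = mex{1} = 0
G(7) = mex{0} = 1
G(8) = mex{1} = 0
G(9) = mex{0} = 1
G(10) = mex{1} = 0
G(11) = mex{0,0} = 1
G(12) = mex{1,1} = 0
G(13) = mex{0,0} = 1
G(14) = mex{1,1} = 0
G(15) = mex{0,0} = 1
G(16) = mex{1,1} = 0
G(17) = mex{0,0} = 1
G(18) = mex{1,1} = 0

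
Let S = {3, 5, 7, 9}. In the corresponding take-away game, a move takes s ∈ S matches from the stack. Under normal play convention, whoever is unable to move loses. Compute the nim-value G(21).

3

G(0) = 0
G(1) = mex{} = 0
G(2) = mex{} = 0
G(3) = mex{0} = 1
G(4) = mex{0} = 1
G(5) = mex{0,0} = 1
G(6) = mex{1,0} = 2
G(7) = mex{1,0,0} = 2
G(8) = mex{1,1,0} = 2
G(9) = mex{2,1,0,0} = 3
G(10) = mex{2,1,1,0} = 3
G(11) = mex{2,2,1,0} = 3
G(12) = mex{3,2,1,1} = 0
G(13) = mex{3,2,2,1} = 0
G(14) = mex{3,3,2,1} = 0
G(15) = mex{0,3,2,2} = 1
G(16) = mex{0,3,3,2} = 1
G(17) = mex{0,0,3,2} = 1
G(18) = mex{1,0,3,3} = 2
G(19) = mex{1,0,0,3} = 2
G(20) = mex{1,1,0,3} = 2
G(21) = mex{2,1,0,0} = 3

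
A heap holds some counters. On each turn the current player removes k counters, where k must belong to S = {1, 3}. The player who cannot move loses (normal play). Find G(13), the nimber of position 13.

1

n :  0  1  2  3  4  5  6  7  8  9 10 11 12 13
G :  0  1  0  1  0  1  0  1  0  1  0  1  0  1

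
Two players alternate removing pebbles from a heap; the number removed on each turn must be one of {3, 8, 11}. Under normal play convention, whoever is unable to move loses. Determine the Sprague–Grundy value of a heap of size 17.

3

n :  0  1  2  3  4  5  6  7  8  9 10 11 12 13 14 15 16 17
G :  0  0  0  1  1  1  0  0  2  1  1  3  2  2  2  3  0  3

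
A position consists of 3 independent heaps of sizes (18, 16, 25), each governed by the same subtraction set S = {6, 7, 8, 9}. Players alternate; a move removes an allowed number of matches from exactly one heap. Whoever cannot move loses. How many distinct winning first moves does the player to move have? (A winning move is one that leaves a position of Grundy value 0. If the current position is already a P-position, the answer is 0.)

All heaps use S = {6, 7, 8, 9}:
G(0) = 0
G(1) = mex{} = 0
G(2) = mex{} = 0
G(3) = mex{} = 0
G(4) = mex{} = 0
G(5) = mex{} = 0
G(6) = mex{0} = 1
G(7) = mex{0,0} = 1
G(8) = mex{0,0,0} = 1
G(9) = mex{0,0,0,0} = 1
G(10) = mex{0,0,0,0} = 1
G(11) = mex{0,0,0,0} = 1
G(12) = mex{1,0,0,0} = 2
G(13) = mex{1,1,0,0} = 2
G(14) = mex{1,1,1,0} = 2
G(15) = mex{1,1,1,1} = 0
G(16) = mex{1,1,1,1} = 0
G(17) = mex{1,1,1,1} = 0
G(18) = mex{2,1,1,1} = 0
G(19) = mex{2,2,1,1} = 0
G(20) = mex{2,2,2,1} = 0
G(21) = mex{0,2,2,2} = 1
G(22) = mex{0,0,2,2} = 1
G(23) = mex{0,0,0,2} = 1
G(24) = mex{0,0,0,0} = 1
G(25) = mex{0,0,0,0} = 1
Heap A: G(18) = 0.
Heap B: G(16) = 0.
Heap C: G(25) = 1.
Combined Grundy value = 0 ⊕ 0 ⊕ 1 = 1.
A winning move leaves total XOR = 0, i.e. changes one component's Grundy value g to g ⊕ X where X is the current total.
Heap A: need g' = 0⊕1 = 1. Options: 18−6→G=2, 18−7→G=1, 18−8→G=1, 18−9→G=1. Hits: 3.
Heap B: need g' = 0⊕1 = 1. Options: 16−6→G=1, 16−7→G=1, 16−8→G=1, 16−9→G=1. Hits: 4.
Heap C: need g' = 1⊕1 = 0. Options: 25−6→G=0, 25−7→G=0, 25−8→G=0, 25−9→G=0. Hits: 4.

11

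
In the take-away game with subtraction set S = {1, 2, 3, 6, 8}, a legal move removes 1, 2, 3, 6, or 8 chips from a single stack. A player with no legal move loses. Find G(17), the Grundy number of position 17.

n :  0  1  2  3  4  5  6  7  8  9 10 11 12 13 14 15 16 17
G :  0  1  2  3  0  1  2  3  4  0  1  2  3  0  1  2  3  4

4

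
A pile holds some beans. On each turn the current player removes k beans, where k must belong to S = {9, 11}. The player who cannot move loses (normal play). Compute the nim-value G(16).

1

n :  0  1  2  3  4  5  6  7  8  9 10 11 12 13 14 15 16
G :  0  0  0  0  0  0  0  0  0  1  1  1  1  1  1  1  1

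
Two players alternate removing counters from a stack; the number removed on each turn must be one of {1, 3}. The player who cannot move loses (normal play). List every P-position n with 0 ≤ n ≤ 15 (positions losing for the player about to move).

G(0) = 0
G(1) = mex{0} = 1
G(2) = mex{1} = 0
G(3) = mex{0,0} = 1
G(4) = mex{1,1} = 0
G(5) = mex{0,0} = 1
G(6) = mex{1,1} = 0
G(7) = mex{0,0} = 1
G(8) = mex{1,1} = 0
G(9) = mex{0,0} = 1
G(10) = mex{1,1} = 0
G(11) = mex{0,0} = 1
G(12) = mex{1,1} = 0
G(13) = mex{0,0} = 1
G(14) = mex{1,1} = 0
G(15) = mex{0,0} = 1
P-positions are exactly the n with G(n) = 0.

0, 2, 4, 6, 8, 10, 12, 14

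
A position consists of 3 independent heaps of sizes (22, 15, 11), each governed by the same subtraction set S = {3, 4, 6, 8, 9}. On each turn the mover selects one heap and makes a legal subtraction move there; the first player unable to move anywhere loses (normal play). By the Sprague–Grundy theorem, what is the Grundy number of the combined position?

1

All heaps use S = {3, 4, 6, 8, 9}:
G(0) = 0
G(1) = mex{} = 0
G(2) = mex{} = 0
G(3) = mex{0} = 1
G(4) = mex{0,0} = 1
G(5) = mex{0,0} = 1
G(6) = mex{1,0,0} = 2
G(7) = mex{1,1,0} = 2
G(8) = mex{1,1,0,0} = 2
G(9) = mex{2,1,1,0,0} = 3
G(10) = mex{2,2,1,0,0} = 3
G(11) = mex{2,2,1,1,0} = 3
G(12) = mex{3,2,2,1,1} = 0
G(13) = mex{3,3,2,1,1} = 0
G(14) = mex{3,3,2,2,1} = 0
G(15) = mex{0,3,3,2,2} = 1
G(16) = mex{0,0,3,2,2} = 1
G(17) = mex{0,0,3,3,2} = 1
G(18) = mex{1,0,0,3,3} = 2
G(19) = mex{1,1,0,3,3} = 2
G(20) = mex{1,1,0,0,3} = 2
G(21) = mex{2,1,1,0,0} = 3
G(22) = mex{2,2,1,0,0} = 3
Heap A: G(22) = 3.
Heap B: G(15) = 1.
Heap C: G(11) = 3.
Combined Grundy value = 3 ⊕ 1 ⊕ 3 = 1.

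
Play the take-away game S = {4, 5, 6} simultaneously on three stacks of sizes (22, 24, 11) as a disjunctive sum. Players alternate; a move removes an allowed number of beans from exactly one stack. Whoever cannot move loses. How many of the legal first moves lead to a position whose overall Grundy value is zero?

6

All stacks use S = {4, 5, 6}:
n :  0  1  2  3  4  5  6  7  8  9 10 11 12 13 14 15 16 17 18 19 20 21 22 23 24
G :  0  0  0  0  1  1  1  1  2  2  0  0  0  0  1  1  1  1  2  2  0  0  0  0  1
Stack A: G(22) = 0.
Stack B: G(24) = 1.
Stack C: G(11) = 0.
Combined Grundy value = 0 ⊕ 1 ⊕ 0 = 1.
A winning move leaves total XOR = 0, i.e. changes one component's Grundy value g to g ⊕ X where X is the current total.
Stack A: need g' = 0⊕1 = 1. Options: 22−4→G=2, 22−5→G=1, 22−6→G=1. Hits: 2.
Stack B: need g' = 1⊕1 = 0. Options: 24−4→G=0, 24−5→G=2, 24−6→G=2. Hits: 1.
Stack C: need g' = 0⊕1 = 1. Options: 11−4→G=1, 11−5→G=1, 11−6→G=1. Hits: 3.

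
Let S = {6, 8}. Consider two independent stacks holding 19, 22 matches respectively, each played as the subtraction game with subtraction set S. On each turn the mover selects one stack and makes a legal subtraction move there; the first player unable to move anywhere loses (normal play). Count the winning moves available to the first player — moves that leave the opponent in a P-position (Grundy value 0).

All stacks use S = {6, 8}:
G(0) = 0
G(1) = mex{} = 0
G(2) = mex{} = 0
G(3) = mex{} = 0
G(4) = mex{} = 0
G(5) = mex{} = 0
G(6) = mex{0} = 1
G(7) = mex{0} = 1
G(8) = mex{0,0} = 1
G(9) = mex{0,0} = 1
G(10) = mex{0,0} = 1
G(11) = mex{0,0} = 1
G(12) = mex{1,0} = 2
G(13) = mex{1,0} = 2
G(14) = mex{1,1} = 0
G(15) = mex{1,1} = 0
G(16) = mex{1,1} = 0
G(17) = mex{1,1} = 0
G(18) = mex{2,1} = 0
G(19) = mex{2,1} = 0
G(20) = mex{0,2} = 1
G(21) = mex{0,2} = 1
G(22) = mex{0,0} = 1
Stack A: G(19) = 0.
Stack B: G(22) = 1.
Combined Grundy value = 0 ⊕ 1 = 1.
A winning move leaves total XOR = 0, i.e. changes one component's Grundy value g to g ⊕ X where X is the current total.
Stack A: need g' = 0⊕1 = 1. Options: 19−6→G=2, 19−8→G=1. Hits: 1.
Stack B: need g' = 1⊕1 = 0. Options: 22−6→G=0, 22−8→G=0. Hits: 2.

3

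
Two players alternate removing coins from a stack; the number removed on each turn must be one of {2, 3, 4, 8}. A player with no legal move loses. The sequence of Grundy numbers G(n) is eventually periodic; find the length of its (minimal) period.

6

G(0) = 0
G(1) = mex{} = 0
G(2) = mex{0} = 1
G(3) = mex{0,0} = 1
G(4) = mex{1,0,0} = 2
G(5) = mex{1,1,0} = 2
G(6) = mex{2,1,1} = 0
G(7) = mex{2,2,1} = 0
G(8) = mex{0,2,2,0} = 1
G(9) = mex{0,0,2,0} = 1
G(10) = mex{1,0,0,1} = 2
G(11) = mex{1,1,0,1} = 2
G(12) = mex{2,1,1,2} = 0
G(13) = mex{2,2,1,2} = 0
G(14) = mex{0,2,2,0} = 1
G(15) = mex{0,0,2,0} = 1
G(n+6) = G(n) holds for n = 0,…,7 (a full window of length max(S) = 8), so the sequence is purely periodic with period 6.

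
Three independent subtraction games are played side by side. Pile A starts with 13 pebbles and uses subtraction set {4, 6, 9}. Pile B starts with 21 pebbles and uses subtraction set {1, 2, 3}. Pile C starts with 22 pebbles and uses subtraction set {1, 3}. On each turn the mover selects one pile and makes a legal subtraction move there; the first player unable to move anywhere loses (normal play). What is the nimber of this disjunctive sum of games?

1

Pile A, S = {4, 6, 9}:
n :  0  1  2  3  4  5  6  7  8  9 10 11 12 13
G :  0  0  0  0  1  1  1  1  2  2  2  2  3  0
G_A(13) = 0.
Pile B, S = {1, 2, 3}:
G(0) = 0
G(1) = mex{0} = 1
G(2) = mex{1,0} = 2
G(3) = mex{2,1,0} = 3
G(4) = mex{3,2,1} = 0
G(5) = mex{0,3,2} = 1
G(6) = mex{1,0,3} = 2
G(7) = mex{2,1,0} = 3
G(8) = mex{3,2,1} = 0
G(9) = mex{0,3,2} = 1
G(10) = mex{1,0,3} = 2
G(11) = mex{2,1,0} = 3
G(12) = mex{3,2,1} = 0
G(13) = mex{0,3,2} = 1
G(14) = mex{1,0,3} = 2
G(15) = mex{2,1,0} = 3
G(16) = mex{3,2,1} = 0
G(17) = mex{0,3,2} = 1
G(18) = mex{1,0,3} = 2
G(19) = mex{2,1,0} = 3
G(20) = mex{3,2,1} = 0
G(21) = mex{0,3,2} = 1
G_B(21) = 1.
Pile C, S = {1, 3}:
G(0) = 0
G(1) = mex{0} = 1
G(2) = mex{1} = 0
G(3) = mex{0,0} = 1
G(4) = mex{1,1} = 0
G(5) = mex{0,0} = 1
G(6) = mex{1,1} = 0
G(7) = mex{0,0} = 1
G(8) = mex{1,1} = 0
G(9) = mex{0,0} = 1
G(10) = mex{1,1} = 0
G(11) = mex{0,0} = 1
G(12) = mex{1,1} = 0
G(13) = mex{0,0} = 1
G(14) = mex{1,1} = 0
G(15) = mex{0,0} = 1
G(16) = mex{1,1} = 0
G(17) = mex{0,0} = 1
G(18) = mex{1,1} = 0
G(19) = mex{0,0} = 1
G(20) = mex{1,1} = 0
G(21) = mex{0,0} = 1
G(22) = mex{1,1} = 0
G_C(22) = 0.
Combined Grundy value = 0 ⊕ 1 ⊕ 0 = 1.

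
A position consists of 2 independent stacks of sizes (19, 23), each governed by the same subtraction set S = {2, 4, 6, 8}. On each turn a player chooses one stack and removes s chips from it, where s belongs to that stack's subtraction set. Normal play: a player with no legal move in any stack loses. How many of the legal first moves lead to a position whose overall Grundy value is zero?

All stacks use S = {2, 4, 6, 8}:
n :  0  1  2  3  4  5  6  7  8  9 10 11 12 13 14 15 16 17 18 19 20 21 22 23
G :  0  0  1  1  2  2  3  3  4  4  0  0  1  1  2  2  3  3  4  4  0  0  1  1
Stack A: G(19) = 4.
Stack B: G(23) = 1.
Combined Grundy value = 4 ⊕ 1 = 5.
A winning move leaves total XOR = 0, i.e. changes one component's Grundy value g to g ⊕ X where X is the current total.
Stack A: need g' = 4⊕5 = 1. Options: 19−2→G=3, 19−4→G=2, 19−6→G=1, 19−8→G=0. Hits: 1.
Stack B: need g' = 1⊕5 = 4. Options: 23−2→G=0, 23−4→G=4, 23−6→G=3, 23−8→G=2. Hits: 1.

2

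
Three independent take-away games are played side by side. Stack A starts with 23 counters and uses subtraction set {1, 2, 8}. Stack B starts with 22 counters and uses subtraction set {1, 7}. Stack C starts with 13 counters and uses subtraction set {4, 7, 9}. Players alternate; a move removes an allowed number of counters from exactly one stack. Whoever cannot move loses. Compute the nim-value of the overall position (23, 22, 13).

Stack A, S = {1, 2, 8}:
G(0) = 0
G(1) = mex{0} = 1
G(2) = mex{1,0} = 2
G(3) = mex{2,1} = 0
G(4) = mex{0,2} = 1
G(5) = mex{1,0} = 2
G(6) = mex{2,1} = 0
G(7) = mex{0,2} = 1
G(8) = mex{1,0,0} = 2
G(9) = mex{2,1,1} = 0
G(10) = mex{0,2,2} = 1
G(11) = mex{1,0,0} = 2
G(12) = mex{2,1,1} = 0
G(13) = mex{0,2,2} = 1
G(14) = mex{1,0,0} = 2
G(15) = mex{2,1,1} = 0
G(16) = mex{0,2,2} = 1
G(17) = mex{1,0,0} = 2
G(18) = mex{2,1,1} = 0
G(19) = mex{0,2,2} = 1
G(20) = mex{1,0,0} = 2
G(21) = mex{2,1,1} = 0
G(22) = mex{0,2,2} = 1
G(23) = mex{1,0,0} = 2
G_A(23) = 2.
Stack B, S = {1, 7}:
n :  0  1  2  3  4  5  6  7  8  9 10 11 12 13 14 15 16 17 18 19 20 21 22
G :  0  1  0  1  0  1  0  1  0  1  0  1  0  1  0  1  0  1  0  1  0  1  0
G_B(22) = 0.
Stack C, S = {4, 7, 9}:
n :  0  1  2  3  4  5  6  7  8  9 10 11 12 13
G :  0  0  0  0  1  1  1  1  2  2  2  2  3  0
G_C(13) = 0.
Combined Grundy value = 2 ⊕ 0 ⊕ 0 = 2.

2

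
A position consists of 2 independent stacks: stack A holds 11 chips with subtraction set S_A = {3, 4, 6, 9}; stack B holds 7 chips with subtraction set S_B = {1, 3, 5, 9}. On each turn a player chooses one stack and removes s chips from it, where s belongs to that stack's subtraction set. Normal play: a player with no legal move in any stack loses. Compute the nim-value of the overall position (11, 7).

Stack A, S = {3, 4, 6, 9}:
G(0) = 0
G(1) = mex{} = 0
G(2) = mex{} = 0
G(3) = mex{0} = 1
G(4) = mex{0,0} = 1
G(5) = mex{0,0} = 1
G(6) = mex{1,0,0} = 2
G(7) = mex{1,1,0} = 2
G(8) = mex{1,1,0} = 2
G(9) = mex{2,1,1,0} = 3
G(10) = mex{2,2,1,0} = 3
G(11) = mex{2,2,1,0} = 3
G_A(11) = 3.
Stack B, S = {1, 3, 5, 9}:
G(0) = 0
G(1) = mex{0} = 1
G(2) = mex{1} = 0
G(3) = mex{0,0} = 1
G(4) = mex{1,1} = 0
G(5) = mex{0,0,0} = 1
G(6) = mex{1,1,1} = 0
G(7) = mex{0,0,0} = 1
G_B(7) = 1.
Combined Grundy value = 3 ⊕ 1 = 2.

2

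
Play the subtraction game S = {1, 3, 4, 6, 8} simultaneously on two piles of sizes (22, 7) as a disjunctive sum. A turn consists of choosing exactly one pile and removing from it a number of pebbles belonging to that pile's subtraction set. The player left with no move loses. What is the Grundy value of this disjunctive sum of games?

1

All piles use S = {1, 3, 4, 6, 8}:
n :  0  1  2  3  4  5  6  7  8  9 10 11 12 13 14 15 16 17 18 19 20 21 22
G :  0  1  0  1  2  3  2  0  1  0  1  2  3  2  0  1  0  1  2  3  2  0  1
Pile A: G(22) = 1.
Pile B: G(7) = 0.
Combined Grundy value = 1 ⊕ 0 = 1.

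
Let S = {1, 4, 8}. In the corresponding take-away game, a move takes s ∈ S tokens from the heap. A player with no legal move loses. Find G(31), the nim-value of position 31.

G(0) = 0
G(1) = mex{0} = 1
G(2) = mex{1} = 0
G(3) = mex{0} = 1
G(4) = mex{1,0} = 2
G(5) = mex{2,1} = 0
G(6) = mex{0,0} = 1
G(7) = mex{1,1} = 0
G(8) = mex{0,2,0} = 1
G(9) = mex{1,0,1} = 2
G(10) = mex{2,1,0} = 3
G(11) = mex{3,0,1} = 2
G(12) = mex{2,1,2} = 0
G(13) = mex{0,2,0} = 1
G(14) = mex{1,3,1} = 0
G(15) = mex{0,2,0} = 1
G(16) = mex{1,0,1} = 2
G(17) = mex{2,1,2} = 0
G(18) = mex{0,0,3} = 1
G(19) = mex{1,1,2} = 0
G(20) = mex{0,2,0} = 1
G(21) = mex{1,0,1} = 2
G(22) = mex{2,1,0} = 3
G(23) = mex{3,0,1} = 2
G(24) = mex{2,1,2} = 0
G(25) = mex{0,2,0} = 1
G(26) = mex{1,3,1} = 0
G(27) = mex{0,2,0} = 1
G(28) = mex{1,0,1} = 2
G(29) = mex{2,1,2} = 0
G(30) = mex{0,0,3} = 1
G(31) = mex{1,1,2} = 0

0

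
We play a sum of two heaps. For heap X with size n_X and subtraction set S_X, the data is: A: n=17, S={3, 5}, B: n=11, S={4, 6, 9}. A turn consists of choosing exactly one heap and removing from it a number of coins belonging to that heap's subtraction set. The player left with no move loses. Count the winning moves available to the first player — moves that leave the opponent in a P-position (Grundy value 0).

2

Heap A, S = {3, 5}:
n :  0  1  2  3  4  5  6  7  8  9 10 11 12 13 14 15 16 17
G :  0  0  0  1  1  1  2  2  0  0  0  1  1  1  2  2  0  0
G_A(17) = 0.
Heap B, S = {4, 6, 9}:
n :  0  1  2  3  4  5  6  7  8  9 10 11
G :  0  0  0  0  1  1  1  1  2  2  2  2
G_B(11) = 2.
Combined Grundy value = 0 ⊕ 2 = 2.
A winning move leaves total XOR = 0, i.e. changes one component's Grundy value g to g ⊕ X where X is the current total.
Heap A: need g' = 0⊕2 = 2. Options: 17−3→G=2, 17−5→G=1. Hits: 1.
Heap B: need g' = 2⊕2 = 0. Options: 11−4→G=1, 11−6→G=1, 11−9→G=0. Hits: 1.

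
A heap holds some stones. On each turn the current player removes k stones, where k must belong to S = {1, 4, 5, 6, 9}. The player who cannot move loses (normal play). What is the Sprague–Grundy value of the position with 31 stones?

G(0) = 0
G(1) = mex{0} = 1
G(2) = mex{1} = 0
G(3) = mex{0} = 1
G(4) = mex{1,0} = 2
G(5) = mex{2,1,0} = 3
G(6) = mex{3,0,1,0} = 2
G(7) = mex{2,1,0,1} = 3
G(8) = mex{3,2,1,0} = 4
G(9) = mex{4,3,2,1,0} = 5
G(10) = mex{5,2,3,2,1} = 0
G(11) = mex{0,3,2,3,0} = 1
G(12) = mex{1,4,3,2,1} = 0
G(13) = mex{0,5,4,3,2} = 1
G(14) = mex{1,0,5,4,3} = 2
G(15) = mex{2,1,0,5,2} = 3
G(16) = mex{3,0,1,0,3} = 2
G(17) = mex{2,1,0,1,4} = 3
G(18) = mex{3,2,1,0,5} = 4
G(19) = mex{4,3,2,1,0} = 5
G(20) = mex{5,2,3,2,1} = 0
G(21) = mex{0,3,2,3,0} = 1
G(22) = mex{1,4,3,2,1} = 0
G(23) = mex{0,5,4,3,2} = 1
G(24) = mex{1,0,5,4,3} = 2
G(25) = mex{2,1,0,5,2} = 3
G(26) = mex{3,0,1,0,3} = 2
G(27) = mex{2,1,0,1,4} = 3
G(28) = mex{3,2,1,0,5} = 4
G(29) = mex{4,3,2,1,0} = 5
G(30) = mex{5,2,3,2,1} = 0
G(31) = mex{0,3,2,3,0} = 1

1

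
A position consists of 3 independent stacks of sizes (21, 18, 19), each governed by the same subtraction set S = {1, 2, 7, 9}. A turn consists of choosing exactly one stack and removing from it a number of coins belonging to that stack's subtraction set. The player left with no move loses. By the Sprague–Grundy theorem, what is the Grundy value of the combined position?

All stacks use S = {1, 2, 7, 9}:
G(0) = 0
G(1) = mex{0} = 1
G(2) = mex{1,0} = 2
G(3) = mex{2,1} = 0
G(4) = mex{0,2} = 1
G(5) = mex{1,0} = 2
G(6) = mex{2,1} = 0
G(7) = mex{0,2,0} = 1
G(8) = mex{1,0,1} = 2
G(9) = mex{2,1,2,0} = 3
G(10) = mex{3,2,0,1} = 4
G(11) = mex{4,3,1,2} = 0
G(12) = mex{0,4,2,0} = 1
G(13) = mex{1,0,0,1} = 2
G(14) = mex{2,1,1,2} = 0
G(15) = mex{0,2,2,0} = 1
G(16) = mex{1,0,3,1} = 2
G(17) = mex{2,1,4,2} = 0
G(18) = mex{0,2,0,3} = 1
G(19) = mex{1,0,1,4} = 2
G(20) = mex{2,1,2,0} = 3
G(21) = mex{3,2,0,1} = 4
Stack A: G(21) = 4.
Stack B: G(18) = 1.
Stack C: G(19) = 2.
Combined Grundy value = 4 ⊕ 1 ⊕ 2 = 7.

7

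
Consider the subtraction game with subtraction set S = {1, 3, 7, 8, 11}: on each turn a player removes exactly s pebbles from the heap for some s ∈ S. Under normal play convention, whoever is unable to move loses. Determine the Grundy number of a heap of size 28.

2

G(0) = 0
G(1) = mex{0} = 1
G(2) = mex{1} = 0
G(3) = mex{0,0} = 1
G(4) = mex{1,1} = 0
G(5) = mex{0,0} = 1
G(6) = mex{1,1} = 0
G(7) = mex{0,0,0} = 1
G(8) = mex{1,1,1,0} = 2
G(9) = mex{2,0,0,1} = 3
G(10) = mex{3,1,1,0} = 2
G(11) = mex{2,2,0,1,0} = 3
G(12) = mex{3,3,1,0,1} = 2
G(13) = mex{2,2,0,1,0} = 3
G(14) = mex{3,3,1,0,1} = 2
G(15) = mex{2,2,2,1,0} = 3
G(16) = mex{3,3,3,2,1} = 0
G(17) = mex{0,2,2,3,0} = 1
G(18) = mex{1,3,3,2,1} = 0
G(19) = mex{0,0,2,3,2} = 1
G(20) = mex{1,1,3,2,3} = 0
G(21) = mex{0,0,2,3,2} = 1
G(22) = mex{1,1,3,2,3} = 0
G(23) = mex{0,0,0,3,2} = 1
G(24) = mex{1,1,1,0,3} = 2
G(25) = mex{2,0,0,1,2} = 3
G(26) = mex{3,1,1,0,3} = 2
G(27) = mex{2,2,0,1,0} = 3
G(28) = mex{3,3,1,0,1} = 2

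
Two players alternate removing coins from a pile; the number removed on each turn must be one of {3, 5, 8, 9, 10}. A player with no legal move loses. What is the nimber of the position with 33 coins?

n :  0  1  2  3  4  5  6  7  8  9 10 11 12 13 14 15 16 17 18 19 20 21 22 23 24 25 26 27 28 29 30 31 32 33
G :  0  0  0  1  1  1  2  2  2  3  3  3  4  0  0  0  1  1  1  2  2  2  3  3  3  4  0  0  0  1  1  1  2  2

2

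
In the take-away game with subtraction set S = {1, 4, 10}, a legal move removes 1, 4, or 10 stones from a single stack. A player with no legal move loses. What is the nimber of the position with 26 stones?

n :  0  1  2  3  4  5  6  7  8  9 10 11 12 13 14 15 16 17 18 19 20 21 22 23 24 25 26
G :  0  1  0  1  2  0  1  0  1  2  3  2  3  0  1  3  0  1  0  1  2  0  1  2  0  1  2

2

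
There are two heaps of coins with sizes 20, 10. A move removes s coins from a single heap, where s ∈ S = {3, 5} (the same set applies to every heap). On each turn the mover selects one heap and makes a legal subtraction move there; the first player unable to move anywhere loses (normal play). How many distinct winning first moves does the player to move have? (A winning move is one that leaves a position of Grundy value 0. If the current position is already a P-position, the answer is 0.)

All heaps use S = {3, 5}:
n :  0  1  2  3  4  5  6  7  8  9 10 11 12 13 14 15 16 17 18 19 20
G :  0  0  0  1  1  1  2  2  0  0  0  1  1  1  2  2  0  0  0  1  1
Heap A: G(20) = 1.
Heap B: G(10) = 0.
Combined Grundy value = 1 ⊕ 0 = 1.
A winning move leaves total XOR = 0, i.e. changes one component's Grundy value g to g ⊕ X where X is the current total.
Heap A: need g' = 1⊕1 = 0. Options: 20−3→G=0, 20−5→G=2. Hits: 1.
Heap B: need g' = 0⊕1 = 1. Options: 10−3→G=2, 10−5→G=1. Hits: 1.

2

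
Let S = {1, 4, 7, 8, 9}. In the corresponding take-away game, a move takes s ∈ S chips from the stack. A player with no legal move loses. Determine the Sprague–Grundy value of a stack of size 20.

G(0) = 0
G(1) = mex{0} = 1
G(2) = mex{1} = 0
G(3) = mex{0} = 1
G(4) = mex{1,0} = 2
G(5) = mex{2,1} = 0
G(6) = mex{0,0} = 1
G(7) = mex{1,1,0} = 2
G(8) = mex{2,2,1,0} = 3
G(9) = mex{3,0,0,1,0} = 2
G(10) = mex{2,1,1,0,1} = 3
G(11) = mex{3,2,2,1,0} = 4
G(12) = mex{4,3,0,2,1} = 5
G(13) = mex{5,2,1,0,2} = 3
G(14) = mex{3,3,2,1,0} = 4
G(15) = mex{4,4,3,2,1} = 0
G(16) = mex{0,5,2,3,2} = 1
G(17) = mex{1,3,3,2,3} = 0
G(18) = mex{0,4,4,3,2} = 1
G(19) = mex{1,0,5,4,3} = 2
G(20) = mex{2,1,3,5,4} = 0

0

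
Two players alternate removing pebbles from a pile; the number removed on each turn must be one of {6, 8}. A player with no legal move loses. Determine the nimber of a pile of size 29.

G(0) = 0
G(1) = mex{} = 0
G(2) = mex{} = 0
G(3) = mex{} = 0
G(4) = mex{} = 0
G(5) = mex{} = 0
G(6) = mex{0} = 1
G(7) = mex{0} = 1
G(8) = mex{0,0} = 1
G(9) = mex{0,0} = 1
G(10) = mex{0,0} = 1
G(11) = mex{0,0} = 1
G(12) = mex{1,0} = 2
G(13) = mex{1,0} = 2
G(14) = mex{1,1} = 0
G(15) = mex{1,1} = 0
G(16) = mex{1,1} = 0
G(17) = mex{1,1} = 0
G(18) = mex{2,1} = 0
G(19) = mex{2,1} = 0
G(20) = mex{0,2} = 1
G(21) = mex{0,2} = 1
G(22) = mex{0,0} = 1
G(23) = mex{0,0} = 1
G(24) = mex{0,0} = 1
G(25) = mex{0,0} = 1
G(26) = mex{1,0} = 2
G(27) = mex{1,0} = 2
G(28) = mex{1,1} = 0
G(29) = mex{1,1} = 0

0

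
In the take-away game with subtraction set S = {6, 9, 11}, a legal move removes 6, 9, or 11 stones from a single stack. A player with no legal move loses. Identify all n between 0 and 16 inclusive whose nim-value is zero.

0, 1, 2, 3, 4, 5

G(0) = 0
G(1) = mex{} = 0
G(2) = mex{} = 0
G(3) = mex{} = 0
G(4) = mex{} = 0
G(5) = mex{} = 0
G(6) = mex{0} = 1
G(7) = mex{0} = 1
G(8) = mex{0} = 1
G(9) = mex{0,0} = 1
G(10) = mex{0,0} = 1
G(11) = mex{0,0,0} = 1
G(12) = mex{1,0,0} = 2
G(13) = mex{1,0,0} = 2
G(14) = mex{1,0,0} = 2
G(15) = mex{1,1,0} = 2
G(16) = mex{1,1,0} = 2
P-positions are exactly the n with G(n) = 0.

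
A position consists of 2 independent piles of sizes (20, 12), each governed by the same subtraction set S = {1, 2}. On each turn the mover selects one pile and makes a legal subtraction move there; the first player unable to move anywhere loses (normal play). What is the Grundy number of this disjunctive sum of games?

2

All piles use S = {1, 2}:
n :  0  1  2  3  4  5  6  7  8  9 10 11 12 13 14 15 16 17 18 19 20
G :  0  1  2  0  1  2  0  1  2  0  1  2  0  1  2  0  1  2  0  1  2
Pile A: G(20) = 2.
Pile B: G(12) = 0.
Combined Grundy value = 2 ⊕ 0 = 2.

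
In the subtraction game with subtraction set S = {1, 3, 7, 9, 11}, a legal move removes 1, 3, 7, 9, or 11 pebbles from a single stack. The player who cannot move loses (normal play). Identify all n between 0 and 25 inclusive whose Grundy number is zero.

n :  0  1  2  3  4  5  6  7  8  9 10 11 12 13 14 15 16 17 18 19 20 21 22 23 24 25
G :  0  1  0  1  0  1  0  1  0  1  0  1  0  1  0  1  0  1  0  1  0  1  0  1  0  1
P-positions are exactly the n with G(n) = 0.

0, 2, 4, 6, 8, 10, 12, 14, 16, 18, 20, 22, 24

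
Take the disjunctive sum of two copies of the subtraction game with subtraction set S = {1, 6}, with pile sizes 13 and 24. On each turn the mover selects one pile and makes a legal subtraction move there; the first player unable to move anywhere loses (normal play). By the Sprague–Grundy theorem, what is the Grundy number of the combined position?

All piles use S = {1, 6}:
G(0) = 0
G(1) = mex{0} = 1
G(2) = mex{1} = 0
G(3) = mex{0} = 1
G(4) = mex{1} = 0
G(5) = mex{0} = 1
G(6) = mex{1,0} = 2
G(7) = mex{2,1} = 0
G(8) = mex{0,0} = 1
G(9) = mex{1,1} = 0
G(10) = mex{0,0} = 1
G(11) = mex{1,1} = 0
G(12) = mex{0,2} = 1
G(13) = mex{1,0} = 2
G(14) = mex{2,1} = 0
G(15) = mex{0,0} = 1
G(16) = mex{1,1} = 0
G(17) = mex{0,0} = 1
G(18) = mex{1,1} = 0
G(19) = mex{0,2} = 1
G(20) = mex{1,0} = 2
G(21) = mex{2,1} = 0
G(22) = mex{0,0} = 1
G(23) = mex{1,1} = 0
G(24) = mex{0,0} = 1
Pile A: G(13) = 2.
Pile B: G(24) = 1.
Combined Grundy value = 2 ⊕ 1 = 3.

3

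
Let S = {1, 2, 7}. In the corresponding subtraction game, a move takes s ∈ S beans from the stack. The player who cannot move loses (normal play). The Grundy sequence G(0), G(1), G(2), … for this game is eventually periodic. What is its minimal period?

3

G(0) = 0
G(1) = mex{0} = 1
G(2) = mex{1,0} = 2
G(3) = mex{2,1} = 0
G(4) = mex{0,2} = 1
G(5) = mex{1,0} = 2
G(6) = mex{2,1} = 0
G(7) = mex{0,2,0} = 1
G(8) = mex{1,0,1} = 2
G(9) = mex{2,1,2} = 0
G(10) = mex{0,2,0} = 1
G(11) = mex{1,0,1} = 2
G(12) = mex{2,1,2} = 0
G(13) = mex{0,2,0} = 1
G(14) = mex{1,0,1} = 2
G(n+3) = G(n) holds for n = 0,…,6 (a full window of length max(S) = 7), so the sequence is purely periodic with period 3.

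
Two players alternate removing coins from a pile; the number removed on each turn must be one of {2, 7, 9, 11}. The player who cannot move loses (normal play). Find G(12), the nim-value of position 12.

G(0) = 0
G(1) = mex{} = 0
G(2) = mex{0} = 1
G(3) = mex{0} = 1
G(4) = mex{1} = 0
G(5) = mex{1} = 0
G(6) = mex{0} = 1
G(7) = mex{0,0} = 1
G(8) = mex{1,0} = 2
G(9) = mex{1,1,0} = 2
G(10) = mex{2,1,0} = 3
G(11) = mex{2,0,1,0} = 3
G(12) = mex{3,0,1,0} = 2

2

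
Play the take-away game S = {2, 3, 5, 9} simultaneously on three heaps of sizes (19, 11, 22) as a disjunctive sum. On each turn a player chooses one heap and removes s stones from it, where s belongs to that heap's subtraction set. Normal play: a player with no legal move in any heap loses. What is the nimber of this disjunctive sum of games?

0

All heaps use S = {2, 3, 5, 9}:
n :  0  1  2  3  4  5  6  7  8  9 10 11 12 13 14 15 16 17 18 19 20 21 22
G :  0  0  1  1  2  2  3  0  0  1  1  2  2  3  0  0  1  1  2  2  3  0  0
Heap A: G(19) = 2.
Heap B: G(11) = 2.
Heap C: G(22) = 0.
Combined Grundy value = 2 ⊕ 2 ⊕ 0 = 0.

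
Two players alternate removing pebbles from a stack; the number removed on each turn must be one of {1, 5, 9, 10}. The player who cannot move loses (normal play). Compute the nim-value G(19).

0

G(0) = 0
G(1) = mex{0} = 1
G(2) = mex{1} = 0
G(3) = mex{0} = 1
G(4) = mex{1} = 0
G(5) = mex{0,0} = 1
G(6) = mex{1,1} = 0
G(7) = mex{0,0} = 1
G(8) = mex{1,1} = 0
G(9) = mex{0,0,0} = 1
G(10) = mex{1,1,1,0} = 2
G(11) = mex{2,0,0,1} = 3
G(12) = mex{3,1,1,0} = 2
G(13) = mex{2,0,0,1} = 3
G(14) = mex{3,1,1,0} = 2
G(15) = mex{2,2,0,1} = 3
G(16) = mex{3,3,1,0} = 2
G(17) = mex{2,2,0,1} = 3
G(18) = mex{3,3,1,0} = 2
G(19) = mex{2,2,2,1} = 0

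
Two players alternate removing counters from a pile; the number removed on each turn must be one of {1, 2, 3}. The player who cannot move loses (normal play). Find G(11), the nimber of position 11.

n :  0  1  2  3  4  5  6  7  8  9 10 11
G :  0  1  2  3  0  1  2  3  0  1  2  3

3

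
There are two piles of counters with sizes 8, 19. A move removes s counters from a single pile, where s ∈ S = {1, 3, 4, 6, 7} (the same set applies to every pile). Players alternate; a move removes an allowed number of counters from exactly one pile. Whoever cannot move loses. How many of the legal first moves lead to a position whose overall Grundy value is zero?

1

All piles use S = {1, 3, 4, 6, 7}:
G(0) = 0
G(1) = mex{0} = 1
G(2) = mex{1} = 0
G(3) = mex{0,0} = 1
G(4) = mex{1,1,0} = 2
G(5) = mex{2,0,1} = 3
G(6) = mex{3,1,0,0} = 2
G(7) = mex{2,2,1,1,0} = 3
G(8) = mex{3,3,2,0,1} = 4
G(9) = mex{4,2,3,1,0} = 5
G(10) = mex{5,3,2,2,1} = 0
G(11) = mex{0,4,3,3,2} = 1
G(12) = mex{1,5,4,2,3} = 0
G(13) = mex{0,0,5,3,2} = 1
G(14) = mex{1,1,0,4,3} = 2
G(15) = mex{2,0,1,5,4} = 3
G(16) = mex{3,1,0,0,5} = 2
G(17) = mex{2,2,1,1,0} = 3
G(18) = mex{3,3,2,0,1} = 4
G(19) = mex{4,2,3,1,0} = 5
Pile A: G(8) = 4.
Pile B: G(19) = 5.
Combined Grundy value = 4 ⊕ 5 = 1.
A winning move leaves total XOR = 0, i.e. changes one component's Grundy value g to g ⊕ X where X is the current total.
Pile A: need g' = 4⊕1 = 5. Options: 8−1→G=3, 8−3→G=3, 8−4→G=2, 8−6→G=0, 8−7→G=1. Hits: 0.
Pile B: need g' = 5⊕1 = 4. Options: 19−1→G=4, 19−3→G=2, 19−4→G=3, 19−6→G=1, 19−7→G=0. Hits: 1.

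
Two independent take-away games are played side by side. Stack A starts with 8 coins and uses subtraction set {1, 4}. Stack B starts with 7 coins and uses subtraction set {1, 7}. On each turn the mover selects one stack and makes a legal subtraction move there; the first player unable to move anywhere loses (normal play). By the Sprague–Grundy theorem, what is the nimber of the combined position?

0

Stack A, S = {1, 4}:
n : 0 1 2 3 4 5 6 7 8
G : 0 1 0 1 2 0 1 0 1
G_A(8) = 1.
Stack B, S = {1, 7}:
G(0) = 0
G(1) = mex{0} = 1
G(2) = mex{1} = 0
G(3) = mex{0} = 1
G(4) = mex{1} = 0
G(5) = mex{0} = 1
G(6) = mex{1} = 0
G(7) = mex{0,0} = 1
G_B(7) = 1.
Combined Grundy value = 1 ⊕ 1 = 0.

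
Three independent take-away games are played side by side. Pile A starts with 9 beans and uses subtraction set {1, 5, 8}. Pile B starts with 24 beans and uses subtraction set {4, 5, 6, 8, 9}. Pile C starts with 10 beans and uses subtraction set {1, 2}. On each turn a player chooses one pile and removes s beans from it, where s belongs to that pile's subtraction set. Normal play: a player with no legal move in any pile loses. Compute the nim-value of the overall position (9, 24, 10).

Pile A, S = {1, 5, 8}:
G(0) = 0
G(1) = mex{0} = 1
G(2) = mex{1} = 0
G(3) = mex{0} = 1
G(4) = mex{1} = 0
G(5) = mex{0,0} = 1
G(6) = mex{1,1} = 0
G(7) = mex{0,0} = 1
G(8) = mex{1,1,0} = 2
G(9) = mex{2,0,1} = 3
G_A(9) = 3.
Pile B, S = {4, 5, 6, 8, 9}:
G(0) = 0
G(1) = mex{} = 0
G(2) = mex{} = 0
G(3) = mex{} = 0
G(4) = mex{0} = 1
G(5) = mex{0,0} = 1
G(6) = mex{0,0,0} = 1
G(7) = mex{0,0,0} = 1
G(8) = mex{1,0,0,0} = 2
G(9) = mex{1,1,0,0,0} = 2
G(10) = mex{1,1,1,0,0} = 2
G(11) = mex{1,1,1,0,0} = 2
G(12) = mex{2,1,1,1,0} = 3
G(13) = mex{2,2,1,1,1} = 0
G(14) = mex{2,2,2,1,1} = 0
G(15) = mex{2,2,2,1,1} = 0
G(16) = mex{3,2,2,2,1} = 0
G(17) = mex{0,3,2,2,2} = 1
G(18) = mex{0,0,3,2,2} = 1
G(19) = mex{0,0,0,2,2} = 1
G(20) = mex{0,0,0,3,2} = 1
G(21) = mex{1,0,0,0,3} = 2
G(22) = mex{1,1,0,0,0} = 2
G(23) = mex{1,1,1,0,0} = 2
G(24) = mex{1,1,1,0,0} = 2
G_B(24) = 2.
Pile C, S = {1, 2}:
G(0) = 0
G(1) = mex{0} = 1
G(2) = mex{1,0} = 2
G(3) = mex{2,1} = 0
G(4) = mex{0,2} = 1
G(5) = mex{1,0} = 2
G(6) = mex{2,1} = 0
G(7) = mex{0,2} = 1
G(8) = mex{1,0} = 2
G(9) = mex{2,1} = 0
G(10) = mex{0,2} = 1
G_C(10) = 1.
Combined Grundy value = 3 ⊕ 2 ⊕ 1 = 0.

0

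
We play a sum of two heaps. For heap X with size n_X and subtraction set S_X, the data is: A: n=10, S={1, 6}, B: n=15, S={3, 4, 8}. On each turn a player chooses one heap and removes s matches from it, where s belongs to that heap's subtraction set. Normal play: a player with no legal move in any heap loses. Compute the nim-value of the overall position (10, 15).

0

Heap A, S = {1, 6}:
n :  0  1  2  3  4  5  6  7  8  9 10
G :  0  1  0  1  0  1  2  0  1  0  1
G_A(10) = 1.
Heap B, S = {3, 4, 8}:
n :  0  1  2  3  4  5  6  7  8  9 10 11 12 13 14 15
G :  0  0  0  1  1  1  2  0  2  3  1  3  0  0  0  1
G_B(15) = 1.
Combined Grundy value = 1 ⊕ 1 = 0.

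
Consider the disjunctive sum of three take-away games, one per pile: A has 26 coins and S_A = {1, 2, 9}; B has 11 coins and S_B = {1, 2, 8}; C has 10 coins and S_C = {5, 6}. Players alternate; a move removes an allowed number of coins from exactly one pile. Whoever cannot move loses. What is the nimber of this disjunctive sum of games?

0

Pile A, S = {1, 2, 9}:
n :  0  1  2  3  4  5  6  7  8  9 10 11 12 13 14 15 16 17 18 19 20 21 22 23 24 25 26
G :  0  1  2  0  1  2  0  1  2  3  0  1  2  0  1  2  0  1  2  3  0  1  2  0  1  2  0
G_A(26) = 0.
Pile B, S = {1, 2, 8}:
n :  0  1  2  3  4  5  6  7  8  9 10 11
G :  0  1  2  0  1  2  0  1  2  0  1  2
G_B(11) = 2.
Pile C, S = {5, 6}:
n :  0  1  2  3  4  5  6  7  8  9 10
G :  0  0  0  0  0  1  1  1  1  1  2
G_C(10) = 2.
Combined Grundy value = 0 ⊕ 2 ⊕ 2 = 0.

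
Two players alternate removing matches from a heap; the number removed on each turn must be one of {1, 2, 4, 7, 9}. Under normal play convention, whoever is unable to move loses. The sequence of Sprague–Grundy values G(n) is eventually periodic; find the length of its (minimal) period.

11

n :  0  1  2  3  4  5  6  7  8  9 10 11 12 13 14 15 16 17 18 19 20 21 22 23
G :  0  1  2  0  1  2  0  1  2  3  4  0  1  2  0  1  2  0  1  2  3  4  0  1
G(n+11) = G(n) holds for n = 0,…,8 (a full window of length max(S) = 9), so the sequence is purely periodic with period 11.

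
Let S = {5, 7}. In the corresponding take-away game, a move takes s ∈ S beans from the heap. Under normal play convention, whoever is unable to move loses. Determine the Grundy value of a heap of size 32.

1

G(0) = 0
G(1) = mex{} = 0
G(2) = mex{} = 0
G(3) = mex{} = 0
G(4) = mex{} = 0
G(5) = mex{0} = 1
G(6) = mex{0} = 1
G(7) = mex{0,0} = 1
G(8) = mex{0,0} = 1
G(9) = mex{0,0} = 1
G(10) = mex{1,0} = 2
G(11) = mex{1,0} = 2
G(12) = mex{1,1} = 0
G(13) = mex{1,1} = 0
G(14) = mex{1,1} = 0
G(15) = mex{2,1} = 0
G(16) = mex{2,1} = 0
G(17) = mex{0,2} = 1
G(18) = mex{0,2} = 1
G(19) = mex{0,0} = 1
G(20) = mex{0,0} = 1
G(21) = mex{0,0} = 1
G(22) = mex{1,0} = 2
G(23) = mex{1,0} = 2
G(24) = mex{1,1} = 0
G(25) = mex{1,1} = 0
G(26) = mex{1,1} = 0
G(27) = mex{2,1} = 0
G(28) = mex{2,1} = 0
G(29) = mex{0,2} = 1
G(30) = mex{0,2} = 1
G(31) = mex{0,0} = 1
G(32) = mex{0,0} = 1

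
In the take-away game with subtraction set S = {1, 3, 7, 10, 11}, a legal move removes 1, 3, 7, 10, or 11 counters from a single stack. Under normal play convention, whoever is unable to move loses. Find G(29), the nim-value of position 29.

G(0) = 0
G(1) = mex{0} = 1
G(2) = mex{1} = 0
G(3) = mex{0,0} = 1
G(4) = mex{1,1} = 0
G(5) = mex{0,0} = 1
G(6) = mex{1,1} = 0
G(7) = mex{0,0,0} = 1
G(8) = mex{1,1,1} = 0
G(9) = mex{0,0,0} = 1
G(10) = mex{1,1,1,0} = 2
G(11) = mex{2,0,0,1,0} = 3
G(12) = mex{3,1,1,0,1} = 2
G(13) = mex{2,2,0,1,0} = 3
G(14) = mex{3,3,1,0,1} = 2
G(15) = mex{2,2,0,1,0} = 3
G(16) = mex{3,3,1,0,1} = 2
G(17) = mex{2,2,2,1,0} = 3
G(18) = mex{3,3,3,0,1} = 2
G(19) = mex{2,2,2,1,0} = 3
G(20) = mex{3,3,3,2,1} = 0
G(21) = mex{0,2,2,3,2} = 1
G(22) = mex{1,3,3,2,3} = 0
G(23) = mex{0,0,2,3,2} = 1
G(24) = mex{1,1,3,2,3} = 0
G(25) = mex{0,0,2,3,2} = 1
G(26) = mex{1,1,3,2,3} = 0
G(27) = mex{0,0,0,3,2} = 1
G(28) = mex{1,1,1,2,3} = 0
G(29) = mex{0,0,0,3,2} = 1

1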